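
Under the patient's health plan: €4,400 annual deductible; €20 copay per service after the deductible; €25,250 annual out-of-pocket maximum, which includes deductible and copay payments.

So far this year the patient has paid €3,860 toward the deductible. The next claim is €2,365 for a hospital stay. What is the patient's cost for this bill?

€560

Deductible still to meet: €4,400 − €3,860 = €540.
The remaining €1,825 (= €2,365 − €540) moves to the copay.
Copay on this service: €20.
Patient responsibility before any cap: €540 + €20 = €560.
Total out-of-pocket so far would be €3,860 + €560 = €4,420, below the €25,250 cap — no reduction.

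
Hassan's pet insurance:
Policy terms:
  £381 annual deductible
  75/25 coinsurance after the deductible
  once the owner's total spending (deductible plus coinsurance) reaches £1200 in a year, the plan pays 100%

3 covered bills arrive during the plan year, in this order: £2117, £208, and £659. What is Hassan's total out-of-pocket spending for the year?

Bill 1, £2117: £381 to deductible, leaving £1736; 25% of £1736 = £434. Owner pays £815; OOP now £815.
Bill 2, £208: deductible met; 25% of £208 = £52. Owner pays £52; OOP now £867.
Bill 3, £659: 25% coinsurance on £659 = £164.75. Owner owes £164.75 (running OOP £1031.75).
Total paid by the owner: £815 + £52 + £164.75 = £1031.75.

£1031.75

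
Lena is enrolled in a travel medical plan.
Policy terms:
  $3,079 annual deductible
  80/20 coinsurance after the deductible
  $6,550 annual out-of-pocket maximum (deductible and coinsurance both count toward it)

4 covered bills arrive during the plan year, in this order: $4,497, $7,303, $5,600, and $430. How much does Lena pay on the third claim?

Bill 1, $4,497: deductible takes $3,079, $1,418 remains; coinsurance $1,418 × 20% = $283.60. Traveler owes $3,362.60 (running OOP $3,362.60).
Bill 2, $7,303: 20% coinsurance on $7,303 = $1,460.60. Traveler owes $1,460.60 (running OOP $4,823.20).
Bill 3, $5,600: 20% coinsurance on $5,600 = $1,120. Traveler pays $1,120; OOP now $5,943.20.

$1,120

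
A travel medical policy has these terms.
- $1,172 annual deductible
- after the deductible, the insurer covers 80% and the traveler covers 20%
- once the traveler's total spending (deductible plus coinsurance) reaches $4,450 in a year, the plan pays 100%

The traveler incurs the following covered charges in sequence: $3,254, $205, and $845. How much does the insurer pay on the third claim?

#1 ($3,254): deductible takes $1,172, $2,082 remains; coinsurance $2,082 × 20% = $416.40. Cost to traveler: $1,588.40. OOP to date $1,588.40. Insurer: $3,254 − $1,588.40 = $1,665.60.
#2 ($205): deductible met; 20% of $205 = $41. Traveler owes $41 (running OOP $1,629.40). Plan pays $205 − $41 = $164.
#3 ($845): deductible already satisfied, so traveler's share is 20% × $845 = $169. Traveler owes $169 (running OOP $1,798.40). Insurer: $845 − $169 = $676.

$676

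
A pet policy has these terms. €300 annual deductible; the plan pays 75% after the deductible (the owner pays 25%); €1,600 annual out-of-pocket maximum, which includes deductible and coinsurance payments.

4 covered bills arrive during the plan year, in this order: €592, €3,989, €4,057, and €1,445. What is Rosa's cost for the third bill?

€229.75

Bill 1, €592: €300 finishes the deductible; €292 goes to coinsurance; 25% of €292 = €73. Owner owes €373 (running OOP €373).
Bill 2, €3,989: deductible met; 25% of €3,989 = €997.25. Cost to owner: €997.25. OOP to date €1,370.25.
Bill 3, €4,057: deductible already satisfied, so owner's share is 25% × €4,057 = €1,014.25. That would push OOP to €2,384.50, over the €1,600 cap, so owner pays €1,600 − €1,370.25 = €229.75.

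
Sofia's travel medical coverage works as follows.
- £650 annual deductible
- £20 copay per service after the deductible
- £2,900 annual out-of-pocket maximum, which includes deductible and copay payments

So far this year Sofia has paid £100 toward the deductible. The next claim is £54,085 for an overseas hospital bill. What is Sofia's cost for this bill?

Deductible still to meet: £650 − £100 = £550.
That leaves £54,085 − £550 = £53,535 for the copay.
Copay on this service: £20.
So the traveler owes £550 + £20 = £570 before any cap.
Cumulative spending £100 + £570 = £670 stays under the £2,900 maximum.

£570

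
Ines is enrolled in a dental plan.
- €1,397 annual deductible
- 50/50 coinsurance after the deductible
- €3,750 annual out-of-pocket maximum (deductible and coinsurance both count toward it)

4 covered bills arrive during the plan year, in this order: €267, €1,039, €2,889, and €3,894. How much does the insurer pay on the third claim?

Claim 1 — €267: fully absorbed by the deductible. Cost to patient: €267. OOP to date €267. Insurer: €267 − €267 = €0.
Claim 2 — €1,039: entire amount goes to the deductible. Cost to patient: €1,039. OOP to date €1,306. Plan pays €1,039 − €1,039 = €0.
Claim 3 — €2,889: €91 to deductible, leaving €2,798; coinsurance €2,798 × 50% = €1,399. Patient owes €1,490 (running OOP €2,796). Insurer: €2,889 − €1,490 = €1,399.

€1,399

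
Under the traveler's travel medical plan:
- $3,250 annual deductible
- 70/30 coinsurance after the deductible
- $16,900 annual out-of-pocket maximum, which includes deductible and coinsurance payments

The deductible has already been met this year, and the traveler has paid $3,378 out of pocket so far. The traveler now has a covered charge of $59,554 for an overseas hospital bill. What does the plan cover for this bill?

$46,032

With the deductible met, the entire $59,554 is subject to coinsurance.
30% of $59,554 = $17,866.20 falls to the traveler.
Year-to-date out-of-pocket would reach $3,378 + $17,866.20 = $21,244.20, above the $16,900 maximum, so the traveler pays only $16,900 − $3,378 = $13,522.
The insurer covers the remainder: $59,554 − $13,522 = $46,032.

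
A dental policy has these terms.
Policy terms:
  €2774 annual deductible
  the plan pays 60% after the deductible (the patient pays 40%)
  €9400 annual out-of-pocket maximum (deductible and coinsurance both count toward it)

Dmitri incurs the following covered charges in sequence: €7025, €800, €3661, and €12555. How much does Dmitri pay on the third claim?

Claim 1 — €7025: deductible takes €2774, €4251 remains; 40% of €4251 = €1700.40. Patient pays €4474.40; OOP now €4474.40.
Claim 2 — €800: deductible already satisfied, so patient's share is 40% × €800 = €320. Patient pays €320; OOP now €4794.40.
Claim 3 — €3661: 40% coinsurance on €3661 = €1464.40. Cost to patient: €1464.40. OOP to date €6258.80.

€1464.40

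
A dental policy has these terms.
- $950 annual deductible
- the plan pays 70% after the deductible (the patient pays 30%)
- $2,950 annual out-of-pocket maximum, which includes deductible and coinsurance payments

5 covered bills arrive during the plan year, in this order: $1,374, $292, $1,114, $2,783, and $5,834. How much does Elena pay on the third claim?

$334.20

#1 ($1,374): $950 to deductible, leaving $424; patient's 30% is $127.20. Patient pays $1,077.20; OOP now $1,077.20.
#2 ($292): 30% coinsurance on $292 = $87.60. Cost to patient: $87.60. OOP to date $1,164.80.
#3 ($1,114): deductible met; 30% of $1,114 = $334.20. Cost to patient: $334.20. OOP to date $1,499.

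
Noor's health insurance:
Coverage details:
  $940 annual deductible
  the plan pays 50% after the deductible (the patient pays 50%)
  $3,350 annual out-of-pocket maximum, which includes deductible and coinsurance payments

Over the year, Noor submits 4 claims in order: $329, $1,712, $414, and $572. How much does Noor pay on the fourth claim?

$286

Claim 1 ($329): entire amount goes to the deductible. Patient pays $329; OOP now $329.
Claim 2 ($1,712): $611 to deductible, leaving $1,101; 50% of $1,101 = $550.50. Patient pays $1,161.50; OOP now $1,490.50.
Claim 3 ($414): 50% coinsurance on $414 = $207. Patient pays $207; OOP now $1,697.50.
Claim 4 ($572): 50% coinsurance on $572 = $286. Cost to patient: $286. OOP to date $1,983.50.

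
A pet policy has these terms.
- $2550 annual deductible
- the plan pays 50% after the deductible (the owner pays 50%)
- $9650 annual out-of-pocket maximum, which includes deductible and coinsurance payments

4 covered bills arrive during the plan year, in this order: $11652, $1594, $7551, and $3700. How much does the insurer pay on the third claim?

$5799

Claim 1 — $11652: $2550 finishes the deductible; $9102 goes to coinsurance; owner's 50% is $4551. Owner pays $7101; OOP now $7101. Insurer: $11652 − $7101 = $4551.
Claim 2 — $1594: deductible met; 50% of $1594 = $797. Owner owes $797 (running OOP $7898). Plan pays $1594 − $797 = $797.
Claim 3 — $7551: 50% coinsurance on $7551 = $3775.50. That would push OOP to $11673.50, over the $9650 cap, so owner pays $9650 − $7898 = $1752. Plan pays $7551 − $1752 = $5799.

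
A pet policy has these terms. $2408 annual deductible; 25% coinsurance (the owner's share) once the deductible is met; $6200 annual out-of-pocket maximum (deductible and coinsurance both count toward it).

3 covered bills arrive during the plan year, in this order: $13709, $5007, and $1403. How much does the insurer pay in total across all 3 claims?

$13919

Bill 1, $13709: $2408 to deductible, leaving $11301; owner's 25% is $2825.25. Owner owes $5233.25 (running OOP $5233.25). Plan pays $13709 − $5233.25 = $8475.75.
Bill 2, $5007: 25% coinsurance on $5007 = $1251.75. Adding that to $5233.25 gives $6485, past the $6200 cap; owner pays only $6200 − $5233.25 = $966.75. Plan pays $5007 − $966.75 = $4040.25.
Bill 3, $1403: deductible already satisfied, so owner's share is 25% × $1403 = $350.75. OOP would hit $6550.75 > $6200, so the cap limits the owner to $6200 − $6200 = $0. Plan pays $1403 − $0 = $1403.
Insurer total: $8475.75 + $4040.25 + $1403 = $13919.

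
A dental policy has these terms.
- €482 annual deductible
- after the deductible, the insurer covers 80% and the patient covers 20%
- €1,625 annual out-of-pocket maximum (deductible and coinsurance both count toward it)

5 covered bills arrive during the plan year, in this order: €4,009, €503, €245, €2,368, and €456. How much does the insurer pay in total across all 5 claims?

Claim 1 — €4,009: €482 finishes the deductible; €3,527 goes to coinsurance; 20% of €3,527 = €705.40. Patient owes €1,187.40 (running OOP €1,187.40). Insurer: €4,009 − €1,187.40 = €2,821.60.
Claim 2 — €503: deductible already satisfied, so patient's share is 20% × €503 = €100.60. Cost to patient: €100.60. OOP to date €1,288. Insurer: €503 − €100.60 = €402.40.
Claim 3 — €245: deductible met; 20% of €245 = €49. Patient owes €49 (running OOP €1,337). Insurer: €245 − €49 = €196.
Claim 4 — €2,368: deductible already satisfied, so patient's share is 20% × €2,368 = €473.60. That would push OOP to €1,810.60, over the €1,625 cap, so patient pays €1,625 − €1,337 = €288. Plan pays €2,368 − €288 = €2,080.
Claim 5 — €456: deductible already satisfied, so patient's share is 20% × €456 = €91.20. OOP would hit €1,716.20 > €1,625, so the cap limits the patient to €1,625 − €1,625 = €0. Insurer: €456 − €0 = €456.
Insurer total: €2,821.60 + €402.40 + €196 + €2,080 + €456 = €5,956.

€5,956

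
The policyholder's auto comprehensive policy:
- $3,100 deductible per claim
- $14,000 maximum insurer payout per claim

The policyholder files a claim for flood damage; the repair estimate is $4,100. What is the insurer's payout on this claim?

After the deductible, $4,100 − $3,100 = $1,000 remains.
$1,000 ≤ $14,000, so the limit doesn't bind; insurer pays $1,000.

$1,000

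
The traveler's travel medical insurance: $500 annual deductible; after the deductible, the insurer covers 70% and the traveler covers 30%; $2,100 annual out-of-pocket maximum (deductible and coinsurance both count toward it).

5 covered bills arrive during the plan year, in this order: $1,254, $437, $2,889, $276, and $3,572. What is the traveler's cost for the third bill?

$866.70

Claim 1 ($1,254): $500 finishes the deductible; $754 goes to coinsurance; coinsurance $754 × 30% = $226.20. Cost to traveler: $726.20. OOP to date $726.20.
Claim 2 ($437): 30% coinsurance on $437 = $131.10. Cost to traveler: $131.10. OOP to date $857.30.
Claim 3 ($2,889): deductible already satisfied, so traveler's share is 30% × $2,889 = $866.70. Traveler owes $866.70 (running OOP $1,724).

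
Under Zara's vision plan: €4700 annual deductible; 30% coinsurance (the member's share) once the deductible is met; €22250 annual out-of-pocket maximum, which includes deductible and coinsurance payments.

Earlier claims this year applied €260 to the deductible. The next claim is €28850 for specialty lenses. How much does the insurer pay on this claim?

€260 of the €4700 deductible is already met, leaving €4440.
The remaining €24410 (= €28850 − €4440) moves to coinsurance.
Member's 30% share of €24410 is €7323.
Member responsibility before any cap: €4440 + €7323 = €11763.
Total out-of-pocket so far would be €260 + €11763 = €12023, below the €22250 cap — no reduction.
The insurer covers the remainder: €28850 − €11763 = €17087.

€17087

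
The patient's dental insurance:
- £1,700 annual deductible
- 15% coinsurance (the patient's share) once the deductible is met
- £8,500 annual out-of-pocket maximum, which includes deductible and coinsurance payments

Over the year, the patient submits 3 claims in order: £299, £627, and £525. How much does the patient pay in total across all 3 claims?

£1,451

Claim 1 — £299: entire amount goes to the deductible. Patient owes £299 (running OOP £299).
Claim 2 — £627: entire amount goes to the deductible. Patient owes £627 (running OOP £926).
Claim 3 — £525: all of it applies to the deductible. Cost to patient: £525. OOP to date £1,451.
Total paid by the patient: £299 + £627 + £525 = £1,451.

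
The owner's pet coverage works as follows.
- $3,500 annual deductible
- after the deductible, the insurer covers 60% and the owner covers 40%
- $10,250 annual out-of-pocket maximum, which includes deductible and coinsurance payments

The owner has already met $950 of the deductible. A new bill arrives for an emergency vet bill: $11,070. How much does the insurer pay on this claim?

$5,112

Remaining deductible: $3,500 − $950 = $2,550.
After the $2,550 deductible portion, $11,070 − $2,550 = $8,520 is subject to coinsurance.
Owner's 40% share of $8,520 is $3,408.
That puts the owner's cost at $2,550 + $3,408 = $5,958 before any cap.
Cumulative spending $950 + $5,958 = $6,908 stays under the $10,250 maximum.
Insurer pays the balance: $11,070 − $5,958 = $5,112.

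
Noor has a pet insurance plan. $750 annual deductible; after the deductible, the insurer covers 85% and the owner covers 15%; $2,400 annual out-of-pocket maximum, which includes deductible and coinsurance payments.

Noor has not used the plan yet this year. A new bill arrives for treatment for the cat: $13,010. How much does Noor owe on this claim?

Nothing has been paid toward the $750 deductible, so the first $750 of this charge is applied there.
That leaves $13,010 − $750 = $12,260 for coinsurance.
Coinsurance: $12,260 × 15% = $1,839.
That puts the owner's cost at $750 + $1,839 = $2,589 before any cap.
Year-to-date out-of-pocket would reach $0 + $2,589 = $2,589, above the $2,400 maximum, so the owner pays only $2,400 − $0 = $2,400.

$2,400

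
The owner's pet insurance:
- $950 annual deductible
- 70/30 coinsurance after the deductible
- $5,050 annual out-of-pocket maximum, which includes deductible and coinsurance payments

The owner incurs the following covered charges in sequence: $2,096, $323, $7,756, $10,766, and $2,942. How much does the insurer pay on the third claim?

Claim 1 ($2,096): deductible takes $950, $1,146 remains; coinsurance $1,146 × 30% = $343.80. Owner pays $1,293.80; OOP now $1,293.80. Plan pays $2,096 − $1,293.80 = $802.20.
Claim 2 ($323): deductible met; 30% of $323 = $96.90. Owner owes $96.90 (running OOP $1,390.70). Plan pays $323 − $96.90 = $226.10.
Claim 3 ($7,756): deductible already satisfied, so owner's share is 30% × $7,756 = $2,326.80. Owner pays $2,326.80; OOP now $3,717.50. Insurer: $7,756 − $2,326.80 = $5,429.20.

$5,429.20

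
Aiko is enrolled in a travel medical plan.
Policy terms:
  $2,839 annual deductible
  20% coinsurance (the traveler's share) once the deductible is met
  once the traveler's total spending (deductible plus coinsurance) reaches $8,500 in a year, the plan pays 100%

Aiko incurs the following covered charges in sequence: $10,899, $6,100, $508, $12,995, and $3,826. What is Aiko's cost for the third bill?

Bill 1, $10,899: $2,839 finishes the deductible; $8,060 goes to coinsurance; traveler's 20% is $1,612. Cost to traveler: $4,451. OOP to date $4,451.
Bill 2, $6,100: deductible already satisfied, so traveler's share is 20% × $6,100 = $1,220. Cost to traveler: $1,220. OOP to date $5,671.
Bill 3, $508: deductible already satisfied, so traveler's share is 20% × $508 = $101.60. Traveler pays $101.60; OOP now $5,772.60.

$101.60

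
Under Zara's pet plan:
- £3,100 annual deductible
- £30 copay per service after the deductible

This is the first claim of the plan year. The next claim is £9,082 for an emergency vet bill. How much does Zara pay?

£3,130

Deductible not yet touched, so the first £3,100 of the bill goes to the deductible.
After the £3,100 deductible portion, £9,082 − £3,100 = £5,982 is subject to the copay.
Copay on this service: £30.
Owner responsibility: £3,100 + £30 = £3,130.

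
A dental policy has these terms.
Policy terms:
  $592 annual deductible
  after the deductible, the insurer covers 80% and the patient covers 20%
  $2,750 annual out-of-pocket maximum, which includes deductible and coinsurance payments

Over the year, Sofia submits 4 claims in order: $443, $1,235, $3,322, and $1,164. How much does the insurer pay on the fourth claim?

$931.20

Claim 1 — $443: entire amount goes to the deductible. Patient owes $443 (running OOP $443). Insurer: $443 − $443 = $0.
Claim 2 — $1,235: $149 to deductible, leaving $1,086; coinsurance $1,086 × 20% = $217.20. Cost to patient: $366.20. OOP to date $809.20. Plan pays $1,235 − $366.20 = $868.80.
Claim 3 — $3,322: 20% coinsurance on $3,322 = $664.40. Patient pays $664.40; OOP now $1,473.60. Insurer: $3,322 − $664.40 = $2,657.60.
Claim 4 — $1,164: deductible met; 20% of $1,164 = $232.80. Patient pays $232.80; OOP now $1,706.40. Insurer: $1,164 − $232.80 = $931.20.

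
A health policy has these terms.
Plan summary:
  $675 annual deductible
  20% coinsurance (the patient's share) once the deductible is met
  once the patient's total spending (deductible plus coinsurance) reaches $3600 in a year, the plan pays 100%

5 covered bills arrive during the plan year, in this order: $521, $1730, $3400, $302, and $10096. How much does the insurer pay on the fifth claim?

Bill 1, $521: fully absorbed by the deductible. Patient pays $521; OOP now $521. Plan pays $521 − $521 = $0.
Bill 2, $1730: $154 to deductible, leaving $1576; 20% of $1576 = $315.20. Patient owes $469.20 (running OOP $990.20). Insurer: $1730 − $469.20 = $1260.80.
Bill 3, $3400: deductible already satisfied, so patient's share is 20% × $3400 = $680. Patient owes $680 (running OOP $1670.20). Insurer: $3400 − $680 = $2720.
Bill 4, $302: deductible already satisfied, so patient's share is 20% × $302 = $60.40. Cost to patient: $60.40. OOP to date $1730.60. Insurer: $302 − $60.40 = $241.60.
Bill 5, $10096: 20% coinsurance on $10096 = $2019.20. Adding that to $1730.60 gives $3749.80, past the $3600 cap; patient pays only $3600 − $1730.60 = $1869.40. Insurer: $10096 − $1869.40 = $8226.60.

$8226.60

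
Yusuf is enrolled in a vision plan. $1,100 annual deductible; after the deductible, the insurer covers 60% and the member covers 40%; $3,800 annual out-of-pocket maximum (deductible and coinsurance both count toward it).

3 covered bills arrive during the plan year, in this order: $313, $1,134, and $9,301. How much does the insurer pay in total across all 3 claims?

Claim 1 — $313: all of it applies to the deductible. Member pays $313; OOP now $313. Insurer: $313 − $313 = $0.
Claim 2 — $1,134: $787 finishes the deductible; $347 goes to coinsurance; 40% of $347 = $138.80. Member owes $925.80 (running OOP $1,238.80). Plan pays $1,134 − $925.80 = $208.20.
Claim 3 — $9,301: deductible met; 40% of $9,301 = $3,720.40. That would push OOP to $4,959.20, over the $3,800 cap, so member pays $3,800 − $1,238.80 = $2,561.20. Insurer: $9,301 − $2,561.20 = $6,739.80.
Insurer total = bills − member's total = $10,748 − $3,800 = $6,948.

$6,948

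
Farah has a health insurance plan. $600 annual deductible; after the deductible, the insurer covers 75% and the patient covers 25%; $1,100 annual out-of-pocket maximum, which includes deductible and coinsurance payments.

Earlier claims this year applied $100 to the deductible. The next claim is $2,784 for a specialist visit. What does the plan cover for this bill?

$1,784

$100 of the $600 deductible is already met, leaving $500.
The remaining $2,284 (= $2,784 − $500) moves to coinsurance.
25% of $2,284 = $571 falls to the patient.
That puts the patient's cost at $500 + $571 = $1,071 before any cap.
Year-to-date out-of-pocket would reach $100 + $1,071 = $1,171, above the $1,100 maximum, so the patient pays only $1,100 − $100 = $1,000.
Insurer pays the balance: $2,784 − $1,000 = $1,784.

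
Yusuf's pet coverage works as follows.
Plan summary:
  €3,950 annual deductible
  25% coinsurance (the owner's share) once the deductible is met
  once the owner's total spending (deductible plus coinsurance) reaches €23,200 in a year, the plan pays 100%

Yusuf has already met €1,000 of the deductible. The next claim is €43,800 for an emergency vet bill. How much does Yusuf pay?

Remaining deductible: €3,950 − €1,000 = €2,950.
After the €2,950 deductible portion, €43,800 − €2,950 = €40,850 is subject to coinsurance.
Owner's 25% share of €40,850 is €10,212.50.
That puts the owner's cost at €2,950 + €10,212.50 = €13,162.50 before any cap.
Total out-of-pocket so far would be €1,000 + €13,162.50 = €14,162.50, below the €23,200 cap — no reduction.

€13,162.50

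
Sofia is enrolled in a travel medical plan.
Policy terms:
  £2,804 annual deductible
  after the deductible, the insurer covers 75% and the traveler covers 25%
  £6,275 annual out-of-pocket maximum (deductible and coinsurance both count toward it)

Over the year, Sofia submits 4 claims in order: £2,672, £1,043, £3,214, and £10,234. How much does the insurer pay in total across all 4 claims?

Claim 1 (£2,672): all of it applies to the deductible. Cost to traveler: £2,672. OOP to date £2,672. Insurer: £2,672 − £2,672 = £0.
Claim 2 (£1,043): deductible takes £132, £911 remains; traveler's 25% is £227.75. Cost to traveler: £359.75. OOP to date £3,031.75. Insurer: £1,043 − £359.75 = £683.25.
Claim 3 (£3,214): deductible already satisfied, so traveler's share is 25% × £3,214 = £803.50. Traveler pays £803.50; OOP now £3,835.25. Plan pays £3,214 − £803.50 = £2,410.50.
Claim 4 (£10,234): deductible met; 25% of £10,234 = £2,558.50. That would push OOP to £6,393.75, over the £6,275 cap, so traveler pays £6,275 − £3,835.25 = £2,439.75. Plan pays £10,234 − £2,439.75 = £7,794.25.
Insurer total: £0 + £683.25 + £2,410.50 + £7,794.25 = £10,888.

£10,888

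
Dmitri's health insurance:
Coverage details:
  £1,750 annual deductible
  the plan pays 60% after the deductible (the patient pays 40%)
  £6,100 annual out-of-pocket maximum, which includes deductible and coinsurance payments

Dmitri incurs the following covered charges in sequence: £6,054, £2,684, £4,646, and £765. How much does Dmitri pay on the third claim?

Claim 1 (£6,054): £1,750 to deductible, leaving £4,304; 40% of £4,304 = £1,721.60. Patient owes £3,471.60 (running OOP £3,471.60).
Claim 2 (£2,684): 40% coinsurance on £2,684 = £1,073.60. Cost to patient: £1,073.60. OOP to date £4,545.20.
Claim 3 (£4,646): 40% coinsurance on £4,646 = £1,858.40. Adding that to £4,545.20 gives £6,403.60, past the £6,100 cap; patient pays only £6,100 − £4,545.20 = £1,554.80.

£1,554.80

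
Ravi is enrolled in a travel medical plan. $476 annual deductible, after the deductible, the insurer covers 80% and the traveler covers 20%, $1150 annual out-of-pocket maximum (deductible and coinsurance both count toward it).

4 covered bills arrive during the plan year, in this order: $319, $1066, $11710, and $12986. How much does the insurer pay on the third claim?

$11217.80

Claim 1 — $319: fully absorbed by the deductible. Traveler owes $319 (running OOP $319). Insurer: $319 − $319 = $0.
Claim 2 — $1066: $157 to deductible, leaving $909; 20% of $909 = $181.80. Traveler pays $338.80; OOP now $657.80. Plan pays $1066 − $338.80 = $727.20.
Claim 3 — $11710: deductible already satisfied, so traveler's share is 20% × $11710 = $2342. Adding that to $657.80 gives $2999.80, past the $1150 cap; traveler pays only $1150 − $657.80 = $492.20. Plan pays $11710 − $492.20 = $11217.80.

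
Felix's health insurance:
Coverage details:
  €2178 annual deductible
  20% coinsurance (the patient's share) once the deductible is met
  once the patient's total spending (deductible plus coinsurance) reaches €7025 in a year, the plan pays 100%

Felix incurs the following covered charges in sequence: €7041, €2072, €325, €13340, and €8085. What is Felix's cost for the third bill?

€65

Bill 1, €7041: €2178 to deductible, leaving €4863; coinsurance €4863 × 20% = €972.60. Cost to patient: €3150.60. OOP to date €3150.60.
Bill 2, €2072: deductible already satisfied, so patient's share is 20% × €2072 = €414.40. Cost to patient: €414.40. OOP to date €3565.
Bill 3, €325: deductible met; 20% of €325 = €65. Patient pays €65; OOP now €3630.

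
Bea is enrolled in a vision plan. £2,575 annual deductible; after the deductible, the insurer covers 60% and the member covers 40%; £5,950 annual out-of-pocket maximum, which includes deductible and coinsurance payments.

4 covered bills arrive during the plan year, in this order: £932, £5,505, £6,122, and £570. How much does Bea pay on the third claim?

£1,830.20

Claim 1 (£932): all of it applies to the deductible. Member pays £932; OOP now £932.
Claim 2 (£5,505): deductible takes £1,643, £3,862 remains; coinsurance £3,862 × 40% = £1,544.80. Cost to member: £3,187.80. OOP to date £4,119.80.
Claim 3 (£6,122): 40% coinsurance on £6,122 = £2,448.80. Adding that to £4,119.80 gives £6,568.60, past the £5,950 cap; member pays only £5,950 − £4,119.80 = £1,830.20.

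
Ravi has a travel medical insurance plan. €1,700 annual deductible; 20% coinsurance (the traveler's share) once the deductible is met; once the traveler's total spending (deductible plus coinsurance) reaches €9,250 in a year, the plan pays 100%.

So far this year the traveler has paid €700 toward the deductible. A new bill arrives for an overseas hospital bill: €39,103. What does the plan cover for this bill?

Remaining deductible: €1,700 − €700 = €1,000.
The remaining €38,103 (= €39,103 − €1,000) moves to coinsurance.
Coinsurance: €38,103 × 20% = €7,620.60.
Traveler responsibility before any cap: €1,000 + €7,620.60 = €8,620.60.
Year-to-date out-of-pocket would reach €700 + €8,620.60 = €9,320.60, above the €9,250 maximum, so the traveler pays only €9,250 − €700 = €8,550.
The plan picks up €39,103 − €8,550 = €30,553.

€30,553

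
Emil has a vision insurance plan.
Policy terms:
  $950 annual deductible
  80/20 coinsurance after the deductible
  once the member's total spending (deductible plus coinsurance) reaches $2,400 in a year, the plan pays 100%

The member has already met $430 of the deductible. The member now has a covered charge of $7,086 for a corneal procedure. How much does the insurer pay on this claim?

Deductible still to meet: $950 − $430 = $520.
That leaves $7,086 − $520 = $6,566 for coinsurance.
Member's 20% share of $6,566 is $1,313.20.
So the member owes $520 + $1,313.20 = $1,833.20 before any cap.
Cumulative spending $430 + $1,833.20 = $2,263.20 stays under the $2,400 maximum.
The plan picks up $7,086 − $1,833.20 = $5,252.80.

$5,252.80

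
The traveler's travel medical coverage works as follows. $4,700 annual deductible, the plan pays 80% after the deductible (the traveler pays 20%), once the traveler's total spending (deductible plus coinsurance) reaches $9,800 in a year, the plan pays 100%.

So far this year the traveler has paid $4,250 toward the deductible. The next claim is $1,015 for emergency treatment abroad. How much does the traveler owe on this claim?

$563

$4,250 of the $4,700 deductible is already met, leaving $450.
That leaves $1,015 − $450 = $565 for coinsurance.
20% of $565 = $113 falls to the traveler.
Traveler responsibility before any cap: $450 + $113 = $563.
Total out-of-pocket so far would be $4,250 + $563 = $4,813, below the $9,800 cap — no reduction.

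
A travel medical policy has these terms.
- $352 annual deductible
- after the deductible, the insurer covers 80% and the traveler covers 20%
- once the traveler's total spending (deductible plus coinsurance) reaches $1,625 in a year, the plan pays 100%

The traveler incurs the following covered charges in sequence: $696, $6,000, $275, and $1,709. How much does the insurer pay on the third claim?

Bill 1, $696: $352 to deductible, leaving $344; coinsurance $344 × 20% = $68.80. Cost to traveler: $420.80. OOP to date $420.80. Insurer: $696 − $420.80 = $275.20.
Bill 2, $6,000: 20% coinsurance on $6,000 = $1,200. Traveler pays $1,200; OOP now $1,620.80. Insurer: $6,000 − $1,200 = $4,800.
Bill 3, $275: deductible already satisfied, so traveler's share is 20% × $275 = $55. That would push OOP to $1,675.80, over the $1,625 cap, so traveler pays $1,625 − $1,620.80 = $4.20. Plan pays $275 − $4.20 = $270.80.

$270.80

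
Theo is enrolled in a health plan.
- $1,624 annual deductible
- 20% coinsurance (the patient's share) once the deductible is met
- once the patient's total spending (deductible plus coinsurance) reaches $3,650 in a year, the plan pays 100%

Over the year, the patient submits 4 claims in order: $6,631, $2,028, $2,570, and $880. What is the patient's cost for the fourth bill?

Claim 1 — $6,631: $1,624 to deductible, leaving $5,007; patient's 20% is $1,001.40. Patient pays $2,625.40; OOP now $2,625.40.
Claim 2 — $2,028: deductible met; 20% of $2,028 = $405.60. Patient owes $405.60 (running OOP $3,031).
Claim 3 — $2,570: 20% coinsurance on $2,570 = $514. Cost to patient: $514. OOP to date $3,545.
Claim 4 — $880: deductible met; 20% of $880 = $176. That would push OOP to $3,721, over the $3,650 cap, so patient pays $3,650 − $3,545 = $105.

$105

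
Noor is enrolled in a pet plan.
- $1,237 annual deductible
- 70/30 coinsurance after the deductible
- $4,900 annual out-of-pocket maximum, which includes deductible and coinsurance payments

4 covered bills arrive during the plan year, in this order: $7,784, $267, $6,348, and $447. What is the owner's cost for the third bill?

Claim 1 ($7,784): $1,237 to deductible, leaving $6,547; owner's 30% is $1,964.10. Owner owes $3,201.10 (running OOP $3,201.10).
Claim 2 ($267): 30% coinsurance on $267 = $80.10. Cost to owner: $80.10. OOP to date $3,281.20.
Claim 3 ($6,348): deductible already satisfied, so owner's share is 30% × $6,348 = $1,904.40. OOP would hit $5,185.60 > $4,900, so the cap limits the owner to $4,900 − $3,281.20 = $1,618.80.

$1,618.80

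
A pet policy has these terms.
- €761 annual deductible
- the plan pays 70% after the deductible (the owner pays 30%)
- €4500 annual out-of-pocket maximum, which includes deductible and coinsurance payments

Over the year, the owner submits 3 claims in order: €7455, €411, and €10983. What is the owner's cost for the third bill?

€1607.50

Claim 1 (€7455): €761 to deductible, leaving €6694; 30% of €6694 = €2008.20. Owner pays €2769.20; OOP now €2769.20.
Claim 2 (€411): 30% coinsurance on €411 = €123.30. Owner owes €123.30 (running OOP €2892.50).
Claim 3 (€10983): 30% coinsurance on €10983 = €3294.90. OOP would hit €6187.40 > €4500, so the cap limits the owner to €4500 − €2892.50 = €1607.50.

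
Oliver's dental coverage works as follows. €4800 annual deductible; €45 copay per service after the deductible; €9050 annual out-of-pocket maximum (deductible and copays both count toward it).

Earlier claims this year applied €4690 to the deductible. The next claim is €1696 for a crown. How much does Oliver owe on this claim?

€4690 of the €4800 deductible is already met, leaving €110.
After the €110 deductible portion, €1696 − €110 = €1586 is subject to the copay.
Copay on this service: €45.
So the patient owes €110 + €45 = €155 before any cap.
Cumulative spending €4690 + €155 = €4845 stays under the €9050 maximum.

€155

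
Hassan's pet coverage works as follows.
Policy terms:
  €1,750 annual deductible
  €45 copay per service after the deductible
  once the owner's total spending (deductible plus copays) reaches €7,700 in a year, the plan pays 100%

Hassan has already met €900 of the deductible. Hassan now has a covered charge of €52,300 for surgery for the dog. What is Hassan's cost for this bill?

€895

Deductible still to meet: €1,750 − €900 = €850.
The remaining €51,450 (= €52,300 − €850) moves to the copay.
Copay on this service: €45.
Owner responsibility before any cap: €850 + €45 = €895.
Cumulative spending €900 + €895 = €1,795 stays under the €7,700 maximum.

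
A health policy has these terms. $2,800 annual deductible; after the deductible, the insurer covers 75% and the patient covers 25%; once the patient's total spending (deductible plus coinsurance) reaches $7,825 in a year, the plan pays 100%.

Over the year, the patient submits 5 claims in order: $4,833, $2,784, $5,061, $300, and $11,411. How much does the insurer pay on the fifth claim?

$8,930.50

Claim 1 ($4,833): $2,800 to deductible, leaving $2,033; coinsurance $2,033 × 25% = $508.25. Patient pays $3,308.25; OOP now $3,308.25. Insurer: $4,833 − $3,308.25 = $1,524.75.
Claim 2 ($2,784): deductible already satisfied, so patient's share is 25% × $2,784 = $696. Patient owes $696 (running OOP $4,004.25). Insurer: $2,784 − $696 = $2,088.
Claim 3 ($5,061): 25% coinsurance on $5,061 = $1,265.25. Cost to patient: $1,265.25. OOP to date $5,269.50. Plan pays $5,061 − $1,265.25 = $3,795.75.
Claim 4 ($300): deductible already satisfied, so patient's share is 25% × $300 = $75. Patient owes $75 (running OOP $5,344.50). Plan pays $300 − $75 = $225.
Claim 5 ($11,411): 25% coinsurance on $11,411 = $2,852.75. OOP would hit $8,197.25 > $7,825, so the cap limits the patient to $7,825 − $5,344.50 = $2,480.50. Plan pays $11,411 − $2,480.50 = $8,930.50.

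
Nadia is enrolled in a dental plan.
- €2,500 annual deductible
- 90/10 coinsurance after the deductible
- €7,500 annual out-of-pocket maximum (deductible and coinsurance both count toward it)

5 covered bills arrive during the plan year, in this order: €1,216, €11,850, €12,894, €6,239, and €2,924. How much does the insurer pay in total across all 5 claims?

Bill 1, €1,216: all of it applies to the deductible. Patient pays €1,216; OOP now €1,216. Plan pays €1,216 − €1,216 = €0.
Bill 2, €11,850: €1,284 to deductible, leaving €10,566; 10% of €10,566 = €1,056.60. Patient owes €2,340.60 (running OOP €3,556.60). Insurer: €11,850 − €2,340.60 = €9,509.40.
Bill 3, €12,894: deductible already satisfied, so patient's share is 10% × €12,894 = €1,289.40. Patient owes €1,289.40 (running OOP €4,846). Plan pays €12,894 − €1,289.40 = €11,604.60.
Bill 4, €6,239: deductible already satisfied, so patient's share is 10% × €6,239 = €623.90. Patient pays €623.90; OOP now €5,469.90. Insurer: €6,239 − €623.90 = €5,615.10.
Bill 5, €2,924: deductible met; 10% of €2,924 = €292.40. Cost to patient: €292.40. OOP to date €5,762.30. Insurer: €2,924 − €292.40 = €2,631.60.
Insurer total: €0 + €9,509.40 + €11,604.60 + €5,615.10 + €2,631.60 = €29,360.70.

€29,360.70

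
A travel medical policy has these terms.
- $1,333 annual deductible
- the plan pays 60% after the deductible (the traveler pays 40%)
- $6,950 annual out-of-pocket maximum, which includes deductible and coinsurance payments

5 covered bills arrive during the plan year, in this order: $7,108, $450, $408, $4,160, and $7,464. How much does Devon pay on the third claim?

Claim 1 ($7,108): $1,333 to deductible, leaving $5,775; 40% of $5,775 = $2,310. Cost to traveler: $3,643. OOP to date $3,643.
Claim 2 ($450): deductible met; 40% of $450 = $180. Traveler pays $180; OOP now $3,823.
Claim 3 ($408): 40% coinsurance on $408 = $163.20. Cost to traveler: $163.20. OOP to date $3,986.20.

$163.20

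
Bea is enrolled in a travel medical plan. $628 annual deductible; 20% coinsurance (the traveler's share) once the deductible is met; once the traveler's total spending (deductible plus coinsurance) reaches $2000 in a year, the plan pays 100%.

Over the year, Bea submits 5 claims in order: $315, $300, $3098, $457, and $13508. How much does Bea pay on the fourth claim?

Bill 1, $315: fully absorbed by the deductible. Traveler pays $315; OOP now $315.
Bill 2, $300: entire amount goes to the deductible. Traveler pays $300; OOP now $615.
Bill 3, $3098: $13 finishes the deductible; $3085 goes to coinsurance; 20% of $3085 = $617. Cost to traveler: $630. OOP to date $1245.
Bill 4, $457: deductible met; 20% of $457 = $91.40. Cost to traveler: $91.40. OOP to date $1336.40.

$91.40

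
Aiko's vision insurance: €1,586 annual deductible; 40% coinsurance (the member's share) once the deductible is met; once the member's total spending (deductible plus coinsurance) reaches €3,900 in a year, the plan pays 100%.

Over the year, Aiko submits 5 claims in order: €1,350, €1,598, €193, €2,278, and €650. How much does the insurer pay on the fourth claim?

#1 (€1,350): fully absorbed by the deductible. Member owes €1,350 (running OOP €1,350). Insurer: €1,350 − €1,350 = €0.
#2 (€1,598): €236 finishes the deductible; €1,362 goes to coinsurance; member's 40% is €544.80. Member pays €780.80; OOP now €2,130.80. Insurer: €1,598 − €780.80 = €817.20.
#3 (€193): deductible met; 40% of €193 = €77.20. Member pays €77.20; OOP now €2,208. Plan pays €193 − €77.20 = €115.80.
#4 (€2,278): deductible met; 40% of €2,278 = €911.20. Member owes €911.20 (running OOP €3,119.20). Plan pays €2,278 − €911.20 = €1,366.80.

€1,366.80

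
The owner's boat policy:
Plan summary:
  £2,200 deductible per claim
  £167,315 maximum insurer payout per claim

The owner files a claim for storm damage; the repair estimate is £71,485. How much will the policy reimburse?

£69,285

Subtract the deductible: £71,485 − £2,200 = £69,285.
£69,285 ≤ £167,315, so the limit doesn't bind; insurer pays £69,285.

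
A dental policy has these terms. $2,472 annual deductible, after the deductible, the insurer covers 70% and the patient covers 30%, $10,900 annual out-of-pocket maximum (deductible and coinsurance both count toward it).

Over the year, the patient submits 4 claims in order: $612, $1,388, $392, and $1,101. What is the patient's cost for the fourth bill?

$386.30

Claim 1 — $612: all of it applies to the deductible. Patient owes $612 (running OOP $612).
Claim 2 — $1,388: all of it applies to the deductible. Cost to patient: $1,388. OOP to date $2,000.
Claim 3 — $392: entire amount goes to the deductible. Cost to patient: $392. OOP to date $2,392.
Claim 4 — $1,101: $80 to deductible, leaving $1,021; 30% of $1,021 = $306.30. Cost to patient: $386.30. OOP to date $2,778.30.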